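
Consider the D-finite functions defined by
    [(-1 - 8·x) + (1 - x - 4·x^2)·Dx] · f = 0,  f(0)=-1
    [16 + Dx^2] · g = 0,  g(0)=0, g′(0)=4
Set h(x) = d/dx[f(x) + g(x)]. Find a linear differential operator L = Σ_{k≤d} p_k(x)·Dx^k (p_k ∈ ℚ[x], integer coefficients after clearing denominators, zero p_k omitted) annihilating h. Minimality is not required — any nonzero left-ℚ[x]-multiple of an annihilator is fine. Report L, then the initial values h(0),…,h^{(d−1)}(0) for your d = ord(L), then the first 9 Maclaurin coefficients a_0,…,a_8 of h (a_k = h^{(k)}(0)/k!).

f: a_k = -1, -1, -5, -9, -29, -65, -181, -441, -1165, …
g: a_k = 0, 4, 0, -32/3, 0, 128/15, 0, -1024/315, 0, …
h₀=f+g: left-lcm gives L₀, ord ≤ 3.
h₀' ⇒ L via d/dx closure of L₀.
L = (6848 + 35072·x + 150784·x^2 + 87040·x^3 + 204800·x^4 + 147456·x^5 + 196608·x^6) + (-560 - 4048·x + 5184·x^2 + 13952·x^3 + 2560·x^4 + 18432·x^5 + 57344·x^6 + 65536·x^7)·Dx + (428 + 2192·x + 9424·x^2 + 5440·x^3 + 12800·x^4 + 9216·x^5 + 12288·x^6)·Dx^2 + (-35 - 253·x + 324·x^2 + 872·x^3 + 160·x^4 + 1152·x^5 + 3584·x^6 + 4096·x^7)·Dx^3  (order 3).
h: a_k = 3, -10, -59, -116, -847/3, -1086, -139939/45, -9320, -8301667/315, …
ICs: h(0) = 3, h′(0) = -10, h′′(0) = -118.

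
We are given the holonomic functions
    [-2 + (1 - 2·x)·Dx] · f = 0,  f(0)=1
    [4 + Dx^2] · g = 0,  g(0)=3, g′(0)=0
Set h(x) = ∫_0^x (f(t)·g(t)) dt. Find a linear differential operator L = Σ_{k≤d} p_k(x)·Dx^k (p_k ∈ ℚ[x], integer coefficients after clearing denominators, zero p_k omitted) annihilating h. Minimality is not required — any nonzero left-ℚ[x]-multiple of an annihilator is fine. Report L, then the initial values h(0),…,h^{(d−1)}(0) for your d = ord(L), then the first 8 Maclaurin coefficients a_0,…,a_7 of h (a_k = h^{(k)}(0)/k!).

f: a_k = 1, 2, 4, 8, 16, 32, 64, 128, …
g: a_k = 3, 0, -6, 0, 2, 0, -4/15, 0, …
f·g: L₀ = L_f ⊗_s L_g, ord ≤ 1·2.
h=∫₀ˣh₀: take L = L₀·Dx.
L = (-4 + 8·x)·Dx + 4·Dx^2 + (-1 + 2·x)·Dx^3  (order 3).
h: a_k = 0, 3, 3, 2, 3, 26/5, 26/3, 1556/105, …
ICs: h(0) = 0, h′(0) = 3, h′′(0) = 6.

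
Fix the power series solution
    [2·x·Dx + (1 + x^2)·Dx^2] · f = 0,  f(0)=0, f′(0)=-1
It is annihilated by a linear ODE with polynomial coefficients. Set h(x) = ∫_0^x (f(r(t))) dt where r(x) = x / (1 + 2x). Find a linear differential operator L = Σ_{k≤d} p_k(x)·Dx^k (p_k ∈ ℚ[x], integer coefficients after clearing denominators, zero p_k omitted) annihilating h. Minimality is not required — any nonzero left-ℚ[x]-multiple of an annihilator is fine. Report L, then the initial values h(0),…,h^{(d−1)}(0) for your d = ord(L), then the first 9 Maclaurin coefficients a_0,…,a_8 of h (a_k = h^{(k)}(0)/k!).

f: a_k = 0, -1, 0, 1/3, 0, -1/5, 0, 1/7, 0, …
Substitute x→r, Dx→(1/r')Dx; clear ⇒ L₀.
h=∫₀ˣh₀: take L = L₀·Dx.
L = (4 + 10·x)·Dx^2 + (1 + 4·x + 5·x^2)·Dx^3  (order 3).
h: a_k = 0, 0, -1/2, 2/3, -11/12, 6/5, -41/30, 22/21, 29/56, …
ICs: h(0) = 0, h′(0) = 0, h′′(0) = -1.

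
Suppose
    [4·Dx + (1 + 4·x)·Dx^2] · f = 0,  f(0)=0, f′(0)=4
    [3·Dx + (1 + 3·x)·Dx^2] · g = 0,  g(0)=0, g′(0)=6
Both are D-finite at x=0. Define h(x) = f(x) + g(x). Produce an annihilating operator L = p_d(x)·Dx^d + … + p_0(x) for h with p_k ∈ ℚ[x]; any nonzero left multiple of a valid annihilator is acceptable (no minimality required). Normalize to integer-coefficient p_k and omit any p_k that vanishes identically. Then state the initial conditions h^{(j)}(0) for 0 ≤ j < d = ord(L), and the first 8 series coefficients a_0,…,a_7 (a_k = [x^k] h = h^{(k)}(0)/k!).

L = 24·Dx + (14 + 48·x)·Dx^2 + (1 + 7·x + 12·x^2)·Dx^3  (order 3).
h: a_k = 0, 10, -17, 118/3, -209/2, 302, -2777/3, 20758/7, …
ICs: h(0) = 0, h′(0) = 10, h′′(0) = -34.

f: a_k = 0, 4, -8, 64/3, -64, 1024/5, -2048/3, 16384/7, …
g: a_k = 0, 6, -9, 18, -81/2, 486/5, -243, 4374/7, …
Sum ⇒ L₀ = lclm(L_f,L_g) in ℚ(x)⟨Dx⟩.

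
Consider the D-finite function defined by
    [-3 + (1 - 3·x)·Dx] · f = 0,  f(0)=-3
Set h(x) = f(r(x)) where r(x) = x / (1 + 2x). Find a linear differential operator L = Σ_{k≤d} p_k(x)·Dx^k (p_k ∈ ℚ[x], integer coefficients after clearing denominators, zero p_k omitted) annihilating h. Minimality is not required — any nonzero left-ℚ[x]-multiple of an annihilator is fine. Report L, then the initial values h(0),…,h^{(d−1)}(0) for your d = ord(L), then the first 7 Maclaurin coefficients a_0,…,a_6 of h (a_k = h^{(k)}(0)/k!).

f: a_k = -3, -9, -27, -81, -243, -729, -2187, …
f∘r: x↦r, Dx↦Dx/r' in L_f ⇒ L₀.
L = 3 + (-1 - x + 2·x^2)·Dx  (order 1).
h: a_k = -3, -9, -9, -9, -9, -9, -9, …
ICs: h(0) = -3.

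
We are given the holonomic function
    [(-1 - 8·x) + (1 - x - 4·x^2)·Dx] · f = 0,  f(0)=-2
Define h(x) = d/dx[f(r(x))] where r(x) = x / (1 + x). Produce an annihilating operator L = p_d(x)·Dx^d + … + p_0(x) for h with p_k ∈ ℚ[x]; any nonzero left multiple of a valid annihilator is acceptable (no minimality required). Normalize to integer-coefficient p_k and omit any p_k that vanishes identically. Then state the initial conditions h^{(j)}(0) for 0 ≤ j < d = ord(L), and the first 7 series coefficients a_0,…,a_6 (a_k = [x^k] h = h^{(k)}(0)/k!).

L = (8 + 24·x + 120·x^2 + 72·x^3) + (-1 - 11·x - 15·x^2 + 31·x^3 + 36·x^4)·Dx  (order 1).
h: a_k = -2, -16, 0, -128, 160, -960, 2016, …
ICs: h(0) = -2.

f: a_k = -2, -2, -10, -18, -58, -130, -362, …
h₀=f(r): pull back L_f along r ⇒ L₀.
Differentiate: ansatz ord ≤ ord L₀ ⇒ L.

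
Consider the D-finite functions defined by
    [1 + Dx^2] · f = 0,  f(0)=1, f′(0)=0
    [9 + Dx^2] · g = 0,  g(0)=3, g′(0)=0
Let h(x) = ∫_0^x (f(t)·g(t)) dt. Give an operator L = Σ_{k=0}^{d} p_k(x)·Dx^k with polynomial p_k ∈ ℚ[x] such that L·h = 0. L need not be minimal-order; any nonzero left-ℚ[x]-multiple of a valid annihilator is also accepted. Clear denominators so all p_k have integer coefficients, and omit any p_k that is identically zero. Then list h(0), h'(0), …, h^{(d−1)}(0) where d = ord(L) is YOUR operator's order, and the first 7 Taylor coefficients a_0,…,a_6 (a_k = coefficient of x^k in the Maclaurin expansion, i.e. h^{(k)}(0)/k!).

L = 64·Dx + 20·Dx^3 + Dx^5  (order 5).
h: a_k = 0, 3, 0, -5, 0, 17/5, 0, …
ICs: h(0) = 0, h′(0) = 3, h′′(0) = 0, h′′′(0) = -30, h′′′′(0) = 0.

f: a_k = 1, 0, -1/2, 0, 1/24, 0, -1/720, …
g: a_k = 3, 0, -27/2, 0, 81/8, 0, -243/80, …
Product ⇒ symmetric product L₀, ord ≤ 4.
∫: right-multiply L₀ by Dx.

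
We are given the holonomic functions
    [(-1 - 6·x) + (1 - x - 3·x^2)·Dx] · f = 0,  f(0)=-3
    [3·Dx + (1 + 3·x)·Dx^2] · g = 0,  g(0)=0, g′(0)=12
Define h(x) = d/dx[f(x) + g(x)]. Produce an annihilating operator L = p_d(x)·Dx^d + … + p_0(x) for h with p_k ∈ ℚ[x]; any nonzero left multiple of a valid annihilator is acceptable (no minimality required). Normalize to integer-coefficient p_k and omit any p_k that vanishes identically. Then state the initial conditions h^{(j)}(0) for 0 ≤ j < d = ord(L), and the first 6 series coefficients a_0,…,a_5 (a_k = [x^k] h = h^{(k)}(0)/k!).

L = (270 + 1422·x + 3780·x^2 + 2916·x^3 + 2916·x^4) + (24 + 468·x + 2736·x^2 + 5616·x^3 + 5994·x^4 + 4860·x^5)·Dx + (-11 - 79·x - 129·x^2 + 171·x^3 + 783·x^4 + 1377·x^5 + 972·x^6)·Dx^2  (order 2).
h: a_k = 9, -60, 45, -552, 372, -4662, …
ICs: h(0) = 9, h′(0) = -60.

f: a_k = -3, -3, -12, -21, -57, -120, …
g: a_k = 0, 12, -18, 36, -81, 972/5, …
h₀=f+g: left-lcm gives L₀, ord ≤ 3.
h=h₀': d/dx-closure on L₀ ⇒ L.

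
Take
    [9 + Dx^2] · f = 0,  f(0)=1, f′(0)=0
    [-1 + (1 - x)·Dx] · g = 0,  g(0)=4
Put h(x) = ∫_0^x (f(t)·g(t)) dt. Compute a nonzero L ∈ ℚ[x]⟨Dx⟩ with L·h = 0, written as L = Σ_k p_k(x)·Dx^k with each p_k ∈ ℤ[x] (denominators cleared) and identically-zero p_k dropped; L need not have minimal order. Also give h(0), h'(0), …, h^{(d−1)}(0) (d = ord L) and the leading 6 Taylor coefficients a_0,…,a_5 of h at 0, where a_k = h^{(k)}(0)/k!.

L = (-9 + 9·x)·Dx + 2·Dx^2 + (-1 + x)·Dx^3  (order 3).
h: a_k = 0, 4, 2, -14/3, -7/2, -1/10, …
ICs: h(0) = 0, h′(0) = 4, h′′(0) = 4.

f: a_k = 1, 0, -9/2, 0, 27/8, 0, …
g: a_k = 4, 4, 4, 4, 4, 4, …
f·g: L₀ = L_f ⊗_s L_g, ord ≤ 2·1.
h=∫h₀ ⇒ L = L₀·Dx.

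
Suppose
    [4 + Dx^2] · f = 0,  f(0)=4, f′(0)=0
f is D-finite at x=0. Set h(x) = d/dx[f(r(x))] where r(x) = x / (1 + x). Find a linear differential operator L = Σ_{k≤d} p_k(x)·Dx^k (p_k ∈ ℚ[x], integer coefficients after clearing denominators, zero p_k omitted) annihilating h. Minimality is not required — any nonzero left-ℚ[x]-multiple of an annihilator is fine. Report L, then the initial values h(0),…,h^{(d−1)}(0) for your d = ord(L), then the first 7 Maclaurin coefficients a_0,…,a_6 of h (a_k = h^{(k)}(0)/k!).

L = (10 + 12·x + 6·x^2) + (6 + 18·x + 18·x^2 + 6·x^3)·Dx + (1 + 4·x + 6·x^2 + 4·x^3 + x^4)·Dx^2  (order 2).
h: a_k = 0, -16, 48, -256/3, 320/3, -1232/15, -112/5, …
ICs: h(0) = 0, h′(0) = -16.

f: a_k = 4, 0, -8, 0, 8/3, 0, -16/45, …
f∘r: x↦r, Dx↦Dx/r' in L_f ⇒ L₀.
Differentiate: ansatz ord ≤ ord L₀ ⇒ L.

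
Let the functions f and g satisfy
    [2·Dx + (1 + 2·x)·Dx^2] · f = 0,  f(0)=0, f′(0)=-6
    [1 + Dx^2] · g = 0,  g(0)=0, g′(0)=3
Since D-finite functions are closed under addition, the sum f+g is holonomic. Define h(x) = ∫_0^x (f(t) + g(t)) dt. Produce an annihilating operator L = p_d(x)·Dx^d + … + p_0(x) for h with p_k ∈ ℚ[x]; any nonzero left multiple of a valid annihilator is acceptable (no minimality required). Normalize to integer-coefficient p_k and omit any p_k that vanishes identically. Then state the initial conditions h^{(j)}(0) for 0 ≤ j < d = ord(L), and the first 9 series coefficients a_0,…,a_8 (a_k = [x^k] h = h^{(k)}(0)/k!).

f: a_k = 0, -6, 6, -8, 12, -96/5, 32, -384/7, 96, …
g: a_k = 0, 3, 0, -1/2, 0, 1/40, 0, -1/1680, 0, …
f+g: L₀ = lclm(L_f,L_g), ord ≤ 2+2.
h=∫h₀ ⇒ L = L₀·Dx.
L = (50 + 8·x + 8·x^2)·Dx^2 + (9 + 22·x + 12·x^2 + 8·x^3)·Dx^3 + (50 + 8·x + 8·x^2)·Dx^4 + (9 + 22·x + 12·x^2 + 8·x^3)·Dx^5  (order 5).
h: a_k = 0, 0, -3/2, 2, -17/8, 12/5, -767/240, 32/7, -92161/13440, …
ICs: h(0) = 0, h′(0) = 0, h′′(0) = -3, h′′′(0) = 12, h′′′′(0) = -51.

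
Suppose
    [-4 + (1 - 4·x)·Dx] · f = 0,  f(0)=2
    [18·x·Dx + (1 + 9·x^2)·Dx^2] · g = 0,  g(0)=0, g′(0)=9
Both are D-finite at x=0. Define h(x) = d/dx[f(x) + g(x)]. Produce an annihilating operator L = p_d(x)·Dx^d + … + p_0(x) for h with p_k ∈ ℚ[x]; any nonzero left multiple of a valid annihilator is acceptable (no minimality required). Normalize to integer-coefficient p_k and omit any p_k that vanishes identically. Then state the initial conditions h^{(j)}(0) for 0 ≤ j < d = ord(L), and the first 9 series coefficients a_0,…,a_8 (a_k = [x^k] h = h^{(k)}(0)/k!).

L = (-72 + 1152·x + 1944·x^2) + (57 - 72·x + 765·x^2 + 1944·x^3)·Dx + (-4 + 7·x + 63·x^3 + 324·x^4)·Dx^2  (order 2).
h: a_k = 17, 64, 303, 2048, 10969, 49152, 222815, 1048576, 4777641, …
ICs: h(0) = 17, h′(0) = 64.

f: a_k = 2, 8, 32, 128, 512, 2048, 8192, 32768, 131072, …
g: a_k = 0, 9, 0, -27, 0, 729/5, 0, -6561/7, 0, …
f+g: L₀ = lclm(L_f,L_g), ord ≤ 1+2.
Differentiate: ansatz ord ≤ ord L₀ ⇒ L.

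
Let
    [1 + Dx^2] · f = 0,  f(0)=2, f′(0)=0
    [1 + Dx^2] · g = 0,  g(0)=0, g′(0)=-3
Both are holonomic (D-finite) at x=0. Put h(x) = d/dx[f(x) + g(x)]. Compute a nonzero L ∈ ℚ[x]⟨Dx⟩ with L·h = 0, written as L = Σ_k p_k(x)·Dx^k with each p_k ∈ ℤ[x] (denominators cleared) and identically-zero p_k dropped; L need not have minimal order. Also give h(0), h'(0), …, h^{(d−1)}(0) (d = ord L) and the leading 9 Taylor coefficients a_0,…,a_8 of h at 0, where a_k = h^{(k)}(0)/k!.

L = 1 + Dx^2  (order 2).
h: a_k = -3, -2, 3/2, 1/3, -1/8, -1/60, 1/240, 1/2520, -1/13440, …
ICs: h(0) = -3, h′(0) = -2.

f: a_k = 2, 0, -1, 0, 1/12, 0, -1/360, 0, 1/20160, …
g: a_k = 0, -3, 0, 1/2, 0, -1/40, 0, 1/1680, 0, …
L₀ := lclm(L_f,L_g); ord L₀ ≤ 2+2.
Differentiate: ansatz ord ≤ ord L₀ ⇒ L.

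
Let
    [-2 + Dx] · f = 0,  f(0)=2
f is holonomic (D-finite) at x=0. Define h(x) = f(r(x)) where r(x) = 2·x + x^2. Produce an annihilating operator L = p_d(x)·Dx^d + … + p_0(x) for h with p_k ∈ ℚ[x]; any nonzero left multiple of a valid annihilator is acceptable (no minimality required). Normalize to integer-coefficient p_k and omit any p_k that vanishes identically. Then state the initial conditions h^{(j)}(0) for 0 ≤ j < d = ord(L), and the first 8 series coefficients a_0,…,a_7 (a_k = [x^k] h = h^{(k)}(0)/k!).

L = (-4 - 4·x) + Dx  (order 1).
h: a_k = 2, 8, 20, 112/3, 172/3, 1136/15, 3992/45, 5920/63, …
ICs: h(0) = 2.

f: a_k = 2, 4, 4, 8/3, 4/3, 8/15, 8/45, 16/315, …
Substitute x→r, Dx→(1/r')Dx; clear ⇒ L₀.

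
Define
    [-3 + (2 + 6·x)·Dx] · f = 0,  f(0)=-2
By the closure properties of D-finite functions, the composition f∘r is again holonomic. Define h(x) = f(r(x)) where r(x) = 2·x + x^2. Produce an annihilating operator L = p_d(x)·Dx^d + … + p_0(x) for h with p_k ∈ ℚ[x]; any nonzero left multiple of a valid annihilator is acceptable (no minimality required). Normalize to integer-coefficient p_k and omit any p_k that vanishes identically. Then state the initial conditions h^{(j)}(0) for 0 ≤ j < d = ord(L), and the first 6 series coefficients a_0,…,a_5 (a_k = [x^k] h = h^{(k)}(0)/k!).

L = (-3 - 3·x) + (1 + 6·x + 3·x^2)·Dx  (order 1).
h: a_k = -2, -6, 6, -18, 63, -243, …
ICs: h(0) = -2.

f: a_k = -2, -3, 9/4, -27/8, 405/64, -1701/128, …
Substitute x→r, Dx→(1/r')Dx; clear ⇒ L₀.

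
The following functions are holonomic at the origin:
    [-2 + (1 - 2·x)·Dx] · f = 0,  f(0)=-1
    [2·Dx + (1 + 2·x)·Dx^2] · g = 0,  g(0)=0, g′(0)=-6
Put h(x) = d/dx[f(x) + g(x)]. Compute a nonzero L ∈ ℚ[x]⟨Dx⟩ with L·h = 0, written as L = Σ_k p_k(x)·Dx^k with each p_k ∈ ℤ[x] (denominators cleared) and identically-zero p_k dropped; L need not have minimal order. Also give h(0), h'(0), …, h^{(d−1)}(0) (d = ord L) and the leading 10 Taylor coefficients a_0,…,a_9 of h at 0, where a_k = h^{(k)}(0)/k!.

L = (40 + 16·x) + (8 + 64·x + 32·x^2)·Dx + (-3 - 2·x + 12·x^2 + 8·x^3)·Dx^2  (order 2).
h: a_k = -8, 4, -48, -16, -256, -192, -1280, -1280, -6144, -7168, …
ICs: h(0) = -8, h′(0) = 4.

f: a_k = -1, -2, -4, -8, -16, -32, -64, -128, -256, -512, …
g: a_k = 0, -6, 6, -8, 12, -96/5, 32, -384/7, 96, -512/3, …
Sum ⇒ L₀ = lclm(L_f,L_g) in ℚ(x)⟨Dx⟩.
Derive L from L₀ (diff closure).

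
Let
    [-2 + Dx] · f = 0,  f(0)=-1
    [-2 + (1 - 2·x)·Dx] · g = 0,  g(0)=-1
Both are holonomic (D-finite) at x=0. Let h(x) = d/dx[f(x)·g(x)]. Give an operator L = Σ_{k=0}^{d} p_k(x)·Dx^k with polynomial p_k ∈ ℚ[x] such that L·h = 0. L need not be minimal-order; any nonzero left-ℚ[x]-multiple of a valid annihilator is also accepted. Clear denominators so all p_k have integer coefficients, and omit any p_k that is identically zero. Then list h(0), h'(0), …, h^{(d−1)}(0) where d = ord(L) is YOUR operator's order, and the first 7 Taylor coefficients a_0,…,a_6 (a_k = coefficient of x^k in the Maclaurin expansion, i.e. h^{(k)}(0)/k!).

f: a_k = -1, -2, -2, -4/3, -2/3, -4/15, -4/45, …
g: a_k = -1, -2, -4, -8, -16, -32, -64, …
Sym-product of L_f,L_g gives L₀ (≤ ord 1).
h=h₀': d/dx-closure on L₀ ⇒ L.
L = (5 - 8·x + 4·x^2) + (-1 + 3·x - 2·x^2)·Dx  (order 1).
h: a_k = 4, 20, 64, 520/3, 1304/3, 15656/15, 21920/9, …
ICs: h(0) = 4.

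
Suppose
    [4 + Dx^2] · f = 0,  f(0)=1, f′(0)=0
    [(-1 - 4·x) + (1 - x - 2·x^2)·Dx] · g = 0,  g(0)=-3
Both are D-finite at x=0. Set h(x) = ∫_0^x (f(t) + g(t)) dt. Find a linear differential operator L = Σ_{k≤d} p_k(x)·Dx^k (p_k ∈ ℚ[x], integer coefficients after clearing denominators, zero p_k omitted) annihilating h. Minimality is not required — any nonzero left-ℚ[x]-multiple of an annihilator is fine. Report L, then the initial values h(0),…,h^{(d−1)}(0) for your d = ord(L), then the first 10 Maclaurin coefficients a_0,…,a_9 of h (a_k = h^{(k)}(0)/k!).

f: a_k = 1, 0, -2, 0, 2/3, 0, -4/45, 0, 2/315, 0, …
g: a_k = -3, -3, -9, -15, -33, -63, -129, -255, -513, -1023, …
f+g: L₀ = lclm(L_f,L_g), ord ≤ 2+1.
h=∫₀ˣh₀: take L = L₀·Dx.
L = (-68 - 304·x - 200·x^2 - 320·x^3 - 160·x^4 - 128·x^5)·Dx + (20 - 12·x - 24·x^2 - 8·x^3 - 48·x^4 - 96·x^5 - 64·x^6)·Dx^2 + (-17 - 76·x - 50·x^2 - 80·x^3 - 40·x^4 - 32·x^5)·Dx^3 + (5 - 3·x - 6·x^2 - 2·x^3 - 12·x^4 - 24·x^5 - 16·x^6)·Dx^4  (order 4).
h: a_k = 0, -2, -3/2, -11/3, -15/4, -97/15, -21/2, -5809/315, -255/8, -161593/2835, …
ICs: h(0) = 0, h′(0) = -2, h′′(0) = -3, h′′′(0) = -22.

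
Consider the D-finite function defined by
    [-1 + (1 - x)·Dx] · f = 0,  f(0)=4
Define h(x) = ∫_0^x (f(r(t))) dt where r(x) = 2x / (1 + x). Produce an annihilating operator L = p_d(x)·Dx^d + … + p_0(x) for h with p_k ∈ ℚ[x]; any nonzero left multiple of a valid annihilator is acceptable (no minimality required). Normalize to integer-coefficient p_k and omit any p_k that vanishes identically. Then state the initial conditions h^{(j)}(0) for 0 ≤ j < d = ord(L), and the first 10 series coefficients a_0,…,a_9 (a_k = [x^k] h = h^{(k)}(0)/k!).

L = 2·Dx + (-1 + x^2)·Dx^2  (order 2).
h: a_k = 0, 4, 4, 8/3, 2, 8/5, 4/3, 8/7, 1, 8/9, …
ICs: h(0) = 0, h′(0) = 4.

f: a_k = 4, 4, 4, 4, 4, 4, 4, 4, 4, 4, …
h₀=f(r): pull back L_f along r ⇒ L₀.
∫: right-multiply L₀ by Dx.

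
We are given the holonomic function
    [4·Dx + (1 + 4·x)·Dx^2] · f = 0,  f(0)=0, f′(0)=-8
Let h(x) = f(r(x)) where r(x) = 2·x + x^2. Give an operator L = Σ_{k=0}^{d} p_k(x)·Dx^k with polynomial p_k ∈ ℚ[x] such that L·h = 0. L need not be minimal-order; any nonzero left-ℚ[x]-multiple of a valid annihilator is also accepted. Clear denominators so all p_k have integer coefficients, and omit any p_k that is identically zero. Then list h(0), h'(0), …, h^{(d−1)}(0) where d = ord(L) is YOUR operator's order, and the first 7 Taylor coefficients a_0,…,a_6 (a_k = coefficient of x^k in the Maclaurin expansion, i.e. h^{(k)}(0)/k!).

L = (7 + 8·x + 4·x^2)·Dx + (1 + 9·x + 12·x^2 + 4·x^3)·Dx^2  (order 2).
h: a_k = 0, -16, 56, -832/3, 1552, -46336/5, 172928/3, …
ICs: h(0) = 0, h′(0) = -16.

f: a_k = 0, -8, 16, -128/3, 128, -2048/5, 4096/3, …
h₀=f(r): pull back L_f along r ⇒ L₀.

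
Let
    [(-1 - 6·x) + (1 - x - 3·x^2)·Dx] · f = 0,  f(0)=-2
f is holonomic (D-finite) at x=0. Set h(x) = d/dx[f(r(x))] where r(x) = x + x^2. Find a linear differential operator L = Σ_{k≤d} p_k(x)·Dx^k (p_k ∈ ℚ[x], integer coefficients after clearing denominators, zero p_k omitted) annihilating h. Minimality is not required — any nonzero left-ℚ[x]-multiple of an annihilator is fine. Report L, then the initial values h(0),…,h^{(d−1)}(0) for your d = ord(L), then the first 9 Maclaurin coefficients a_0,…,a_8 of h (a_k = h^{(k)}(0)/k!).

f: a_k = -2, -2, -8, -14, -38, -80, -194, -434, -1016, …
Substitute x→r, Dx→(1/r')Dx; clear ⇒ L₀.
Derive L from L₀ (diff closure).
L = (10 + 60·x + 168·x^2 + 396·x^3 + 648·x^4 + 540·x^5 + 180·x^6) + (-1 - 7·x - 6·x^2 + 44·x^3 + 135·x^4 + 180·x^5 + 126·x^6 + 36·x^7)·Dx  (order 1).
h: a_k = -2, -20, -90, -352, -1370, -5016, -17850, -62416, -214560, …
ICs: h(0) = -2.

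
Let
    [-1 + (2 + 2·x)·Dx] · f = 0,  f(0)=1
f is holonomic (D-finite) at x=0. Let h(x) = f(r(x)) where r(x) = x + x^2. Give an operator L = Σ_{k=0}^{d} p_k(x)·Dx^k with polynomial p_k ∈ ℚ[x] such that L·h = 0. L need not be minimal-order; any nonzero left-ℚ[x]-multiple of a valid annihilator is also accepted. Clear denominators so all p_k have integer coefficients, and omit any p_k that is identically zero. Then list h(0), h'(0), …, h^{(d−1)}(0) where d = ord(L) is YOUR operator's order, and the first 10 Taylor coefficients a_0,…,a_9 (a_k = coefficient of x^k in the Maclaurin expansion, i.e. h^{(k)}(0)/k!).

f: a_k = 1, 1/2, -1/8, 1/16, -5/128, 7/256, -21/1024, 33/2048, -429/32768, 715/65536, …
Substitute x→r, Dx→(1/r')Dx; clear ⇒ L₀.
L = (-1 - 2·x) + (2 + 2·x + 2·x^2)·Dx  (order 1).
h: a_k = 1, 1/2, 3/8, -3/16, 3/128, 15/256, -57/1024, 21/2048, 867/32768, -1893/65536, …
ICs: h(0) = 1.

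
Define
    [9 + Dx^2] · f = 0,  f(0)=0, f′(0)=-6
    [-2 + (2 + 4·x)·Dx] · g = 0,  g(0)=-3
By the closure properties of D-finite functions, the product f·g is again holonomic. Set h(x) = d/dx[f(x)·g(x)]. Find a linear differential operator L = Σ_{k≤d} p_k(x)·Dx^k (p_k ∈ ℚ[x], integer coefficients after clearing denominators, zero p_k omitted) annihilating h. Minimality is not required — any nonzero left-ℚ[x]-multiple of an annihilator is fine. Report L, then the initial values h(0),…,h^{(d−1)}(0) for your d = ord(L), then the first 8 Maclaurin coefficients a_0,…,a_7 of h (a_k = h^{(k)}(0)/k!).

L = (14 + 84·x + 192·x^2 + 216·x^3 + 108·x^4) + (-1 - 8·x - 18·x^2 - 12·x^3)·Dx + (1 + 7·x + 19·x^2 + 24·x^3 + 12·x^4)·Dx^2  (order 2).
h: a_k = 18, 36, -108, -72, 72, 432/5, -108, 4752/35, …
ICs: h(0) = 18, h′(0) = 36.

f: a_k = 0, -6, 0, 9, 0, -81/20, 0, 243/280, …
g: a_k = -3, -3, 3/2, -3/2, 15/8, -21/8, 63/16, -99/16, …
Sym-product of L_f,L_g gives L₀ (≤ ord 2).
Derive L from L₀ (diff closure).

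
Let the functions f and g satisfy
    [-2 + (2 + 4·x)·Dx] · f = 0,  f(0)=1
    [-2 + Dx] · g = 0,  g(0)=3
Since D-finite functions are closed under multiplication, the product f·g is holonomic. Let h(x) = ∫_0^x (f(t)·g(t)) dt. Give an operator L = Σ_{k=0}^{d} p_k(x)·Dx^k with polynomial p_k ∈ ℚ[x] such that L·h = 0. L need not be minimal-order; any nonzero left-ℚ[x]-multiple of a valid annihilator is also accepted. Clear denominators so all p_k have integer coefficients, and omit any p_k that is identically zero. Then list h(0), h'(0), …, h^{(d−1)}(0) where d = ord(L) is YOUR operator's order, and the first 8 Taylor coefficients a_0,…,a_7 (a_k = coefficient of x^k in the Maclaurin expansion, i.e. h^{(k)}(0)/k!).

f: a_k = 1, 1, -1/2, 1/2, -5/8, 7/8, -21/16, 33/16, …
g: a_k = 3, 6, 6, 4, 2, 4/5, 4/15, 8/105, …
f·g: L₀ = L_f ⊗_s L_g, ord ≤ 1·1.
h=∫h₀ ⇒ L = L₀·Dx.
L = (-3 - 4·x)·Dx + (1 + 2·x)·Dx^2  (order 2).
h: a_k = 0, 3, 9/2, 7/2, 17/8, 33/40, 107/240, -89/1680, …
ICs: h(0) = 0, h′(0) = 3.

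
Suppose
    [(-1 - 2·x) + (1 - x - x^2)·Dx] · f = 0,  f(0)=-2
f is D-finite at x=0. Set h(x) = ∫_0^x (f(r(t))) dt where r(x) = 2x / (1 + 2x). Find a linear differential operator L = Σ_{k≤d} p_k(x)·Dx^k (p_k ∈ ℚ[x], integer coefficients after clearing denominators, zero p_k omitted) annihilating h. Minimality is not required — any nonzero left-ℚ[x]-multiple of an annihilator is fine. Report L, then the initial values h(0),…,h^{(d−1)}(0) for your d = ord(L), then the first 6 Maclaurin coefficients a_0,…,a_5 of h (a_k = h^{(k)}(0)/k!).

f: a_k = -2, -2, -4, -6, -10, -16, …
L₀ from L_f via x↦r, Dx↦r'^{-1}Dx.
h=∫₀ˣh₀: take L = L₀·Dx.
L = (2 + 12·x)·Dx + (-1 - 4·x + 8·x^3)·Dx^2  (order 2).
h: a_k = 0, -2, -2, -8/3, 0, -32/5, …
ICs: h(0) = 0, h′(0) = -2.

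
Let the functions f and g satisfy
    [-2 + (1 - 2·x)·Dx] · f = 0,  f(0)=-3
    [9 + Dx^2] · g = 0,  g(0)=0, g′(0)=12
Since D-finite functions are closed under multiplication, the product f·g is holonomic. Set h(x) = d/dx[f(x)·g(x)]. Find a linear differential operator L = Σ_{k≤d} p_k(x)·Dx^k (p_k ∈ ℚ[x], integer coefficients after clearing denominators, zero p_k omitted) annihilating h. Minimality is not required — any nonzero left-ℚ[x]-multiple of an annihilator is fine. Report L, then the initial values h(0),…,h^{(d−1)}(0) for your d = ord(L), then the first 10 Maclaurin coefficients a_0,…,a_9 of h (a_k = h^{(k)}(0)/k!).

L = (1 - 36·x + 36·x^2) + (-4 + 8·x)·Dx + (1 - 4·x + 4·x^2)·Dx^2  (order 2).
h: a_k = -36, -144, -270, -720, -3843/2, -23058/5, -214479/20, -857916/35, -61776513/1120, -6864057/56, …
ICs: h(0) = -36, h′(0) = -144.

f: a_k = -3, -6, -12, -24, -48, -96, -192, -384, -768, -1536, …
g: a_k = 0, 12, 0, -18, 0, 81/10, 0, -243/140, 0, 243/1120, …
h₀=f·g: eliminate ⇒ L₀, order ≤ 1·2.
h₀' ⇒ L via d/dx closure of L₀.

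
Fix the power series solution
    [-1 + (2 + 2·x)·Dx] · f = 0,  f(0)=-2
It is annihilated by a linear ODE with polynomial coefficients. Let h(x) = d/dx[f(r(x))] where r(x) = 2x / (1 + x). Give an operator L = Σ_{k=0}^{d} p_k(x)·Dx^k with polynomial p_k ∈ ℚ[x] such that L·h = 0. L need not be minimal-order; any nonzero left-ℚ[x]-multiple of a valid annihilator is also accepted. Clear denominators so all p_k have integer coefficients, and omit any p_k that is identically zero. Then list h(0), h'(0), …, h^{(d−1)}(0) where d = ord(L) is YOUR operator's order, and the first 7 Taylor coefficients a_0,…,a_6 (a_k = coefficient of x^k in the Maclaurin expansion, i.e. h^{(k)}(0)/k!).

L = (-3 - 6·x) + (-1 - 4·x - 3·x^2)·Dx  (order 1).
h: a_k = -2, 6, -15, 37, -375/4, 981/4, -5271/8, …
ICs: h(0) = -2.

f: a_k = -2, -1, 1/4, -1/8, 5/64, -7/128, 21/512, …
f∘r: x↦r, Dx↦Dx/r' in L_f ⇒ L₀.
h₀' ⇒ L via d/dx closure of L₀.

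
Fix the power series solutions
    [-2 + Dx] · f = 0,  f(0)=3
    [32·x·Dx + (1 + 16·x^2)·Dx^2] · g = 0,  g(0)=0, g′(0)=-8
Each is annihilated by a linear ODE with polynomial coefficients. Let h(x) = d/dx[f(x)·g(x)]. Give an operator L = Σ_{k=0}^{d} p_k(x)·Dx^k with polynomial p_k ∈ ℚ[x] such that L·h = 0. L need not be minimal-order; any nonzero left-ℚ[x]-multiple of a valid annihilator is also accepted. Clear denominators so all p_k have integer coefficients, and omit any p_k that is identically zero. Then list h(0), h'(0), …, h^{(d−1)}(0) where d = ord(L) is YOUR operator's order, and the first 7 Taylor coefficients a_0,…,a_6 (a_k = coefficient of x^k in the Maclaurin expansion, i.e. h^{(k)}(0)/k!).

f: a_k = 3, 6, 6, 4, 2, 4/5, 4/15, …
g: a_k = 0, -8, 0, 128/3, 0, -2048/5, 0, …
Sym-product of L_f,L_g gives L₀ (≤ ord 2).
Derive L from L₀ (diff closure).
L = (-28 - 128·x + 1664·x^2 - 2048·x^3 + 1024·x^4) + (12 + 96·x - 896·x^2 + 1536·x^3 - 1024·x^4)·Dx + (1 - 16·x + 32·x^2 - 256·x^3 + 256·x^4)·Dx^2  (order 2).
h: a_k = -24, -96, 240, 896, -4944, -13760, 408416/5, …
ICs: h(0) = -24, h′(0) = -96.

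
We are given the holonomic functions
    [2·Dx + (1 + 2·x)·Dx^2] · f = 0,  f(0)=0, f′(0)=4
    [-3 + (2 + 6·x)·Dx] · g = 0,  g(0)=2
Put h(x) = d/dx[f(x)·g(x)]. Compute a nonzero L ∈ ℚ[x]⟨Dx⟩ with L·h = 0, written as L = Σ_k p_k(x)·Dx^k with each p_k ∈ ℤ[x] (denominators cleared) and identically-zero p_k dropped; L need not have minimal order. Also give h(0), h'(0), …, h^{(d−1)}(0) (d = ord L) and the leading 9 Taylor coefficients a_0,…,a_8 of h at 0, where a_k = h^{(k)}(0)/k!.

L = (39 + 180·x + 108·x^2) + (116 + 756·x + 1512·x^2 + 864·x^3)·Dx + (20 + 184·x + 612·x^2 + 864·x^3 + 432·x^4)·Dx^2  (order 2).
h: a_k = 8, 8, -31, 90, -3937/16, 52897/80, -1134179/640, 5339567/1120, -370196803/28672, …
ICs: h(0) = 8, h′(0) = 8.

f: a_k = 0, 4, -4, 16/3, -8, 64/5, -64/3, 256/7, -64, …
g: a_k = 2, 3, -9/4, 27/8, -405/64, 1701/128, -15309/512, 72171/1024, -2814669/16384, …
Sym-product of L_f,L_g gives L₀ (≤ ord 2).
Differentiate: ansatz ord ≤ ord L₀ ⇒ L.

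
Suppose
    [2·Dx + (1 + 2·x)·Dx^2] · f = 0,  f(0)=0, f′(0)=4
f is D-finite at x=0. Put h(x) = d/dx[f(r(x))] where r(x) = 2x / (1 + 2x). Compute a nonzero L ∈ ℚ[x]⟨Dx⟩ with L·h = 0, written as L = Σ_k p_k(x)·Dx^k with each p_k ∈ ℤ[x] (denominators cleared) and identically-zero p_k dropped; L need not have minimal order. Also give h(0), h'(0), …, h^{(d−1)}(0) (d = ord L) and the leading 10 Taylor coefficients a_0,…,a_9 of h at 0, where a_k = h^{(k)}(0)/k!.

L = (8 + 24·x) + (1 + 8·x + 12·x^2)·Dx  (order 1).
h: a_k = 8, -64, 416, -2560, 15488, -93184, 559616, -3358720, 20154368, -120930304, …
ICs: h(0) = 8.

f: a_k = 0, 4, -4, 16/3, -8, 64/5, -64/3, 256/7, -64, 1024/9, …
Change of var in L_f (x↦r) gives L₀.
Differentiate: ansatz ord ≤ ord L₀ ⇒ L.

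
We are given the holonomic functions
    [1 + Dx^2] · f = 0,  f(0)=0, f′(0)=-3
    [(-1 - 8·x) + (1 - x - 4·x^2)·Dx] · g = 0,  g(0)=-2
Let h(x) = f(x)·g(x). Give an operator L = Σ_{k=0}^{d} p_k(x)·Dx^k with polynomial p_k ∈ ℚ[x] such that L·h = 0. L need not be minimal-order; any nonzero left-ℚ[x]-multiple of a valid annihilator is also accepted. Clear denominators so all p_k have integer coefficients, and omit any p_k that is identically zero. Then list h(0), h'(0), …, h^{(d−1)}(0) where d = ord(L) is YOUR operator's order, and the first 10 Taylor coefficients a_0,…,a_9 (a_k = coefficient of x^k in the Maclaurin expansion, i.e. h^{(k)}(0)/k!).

f: a_k = 0, -3, 0, 1/2, 0, -1/40, 0, 1/1680, 0, -1/120960, …
g: a_k = -2, -2, -10, -18, -58, -130, -362, -882, -2330, -5858, …
Sym-product of L_f,L_g gives L₀ (≤ ord 2).
L = (7 + x + 4·x^2) + (2 + 16·x)·Dx + (-1 + x + 4·x^2)·Dx^2  (order 2).
h: a_k = 0, 6, 6, 29, 53, 3381/20, 7621/20, 888089/840, 2168417/840, 411895657/60480, …
ICs: h(0) = 0, h′(0) = 6.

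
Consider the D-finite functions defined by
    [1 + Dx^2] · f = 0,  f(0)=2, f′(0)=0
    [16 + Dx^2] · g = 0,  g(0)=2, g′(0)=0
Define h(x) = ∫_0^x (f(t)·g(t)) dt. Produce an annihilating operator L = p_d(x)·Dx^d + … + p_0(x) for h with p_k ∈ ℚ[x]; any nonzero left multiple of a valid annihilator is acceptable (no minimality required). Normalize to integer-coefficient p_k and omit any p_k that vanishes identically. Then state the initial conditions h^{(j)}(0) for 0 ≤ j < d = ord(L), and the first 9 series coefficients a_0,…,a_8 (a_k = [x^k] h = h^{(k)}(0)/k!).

L = 225·Dx + 34·Dx^3 + Dx^5  (order 5).
h: a_k = 0, 4, 0, -34/3, 0, 353/30, 0, -8177/1260, 0, …
ICs: h(0) = 0, h′(0) = 4, h′′(0) = 0, h′′′(0) = -68, h′′′′(0) = 0.

f: a_k = 2, 0, -1, 0, 1/12, 0, -1/360, 0, 1/20160, …
g: a_k = 2, 0, -16, 0, 64/3, 0, -512/45, 0, 1024/315, …
h₀=f·g: eliminate ⇒ L₀, order ≤ 2·2.
h=∫₀ˣh₀: take L = L₀·Dx.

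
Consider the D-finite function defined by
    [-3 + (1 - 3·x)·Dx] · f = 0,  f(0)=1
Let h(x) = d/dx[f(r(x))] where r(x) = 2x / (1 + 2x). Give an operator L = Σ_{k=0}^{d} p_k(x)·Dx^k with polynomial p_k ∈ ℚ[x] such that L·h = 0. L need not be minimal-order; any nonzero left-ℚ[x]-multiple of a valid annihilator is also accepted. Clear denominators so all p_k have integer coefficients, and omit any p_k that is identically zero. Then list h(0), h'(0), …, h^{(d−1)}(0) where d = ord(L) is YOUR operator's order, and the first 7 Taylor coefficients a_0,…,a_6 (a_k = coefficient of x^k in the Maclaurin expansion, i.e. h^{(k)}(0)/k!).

f: a_k = 1, 3, 9, 27, 81, 243, 729, …
h₀=f(r): pull back L_f along r ⇒ L₀.
Derive L from L₀ (diff closure).
L = 8 + (-1 + 4·x)·Dx  (order 1).
h: a_k = 6, 48, 288, 1536, 7680, 36864, 172032, …
ICs: h(0) = 6.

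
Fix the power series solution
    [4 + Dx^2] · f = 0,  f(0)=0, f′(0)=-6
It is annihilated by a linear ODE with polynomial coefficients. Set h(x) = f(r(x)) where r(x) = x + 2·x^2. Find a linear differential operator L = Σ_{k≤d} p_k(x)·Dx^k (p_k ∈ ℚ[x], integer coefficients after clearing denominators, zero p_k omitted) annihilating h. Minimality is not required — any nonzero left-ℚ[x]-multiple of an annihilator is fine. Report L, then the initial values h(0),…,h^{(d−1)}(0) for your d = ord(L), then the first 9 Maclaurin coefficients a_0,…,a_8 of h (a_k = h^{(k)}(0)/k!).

f: a_k = 0, -6, 0, 4, 0, -4/5, 0, 8/105, 0, …
Change of var in L_f (x↦r) gives L₀.
L = (4 + 48·x + 192·x^2 + 256·x^3) - 4·Dx + (1 + 4·x)·Dx^2  (order 2).
h: a_k = 0, -6, -12, 4, 24, 236/5, 24, -3352/105, -944/15, …
ICs: h(0) = 0, h′(0) = -6.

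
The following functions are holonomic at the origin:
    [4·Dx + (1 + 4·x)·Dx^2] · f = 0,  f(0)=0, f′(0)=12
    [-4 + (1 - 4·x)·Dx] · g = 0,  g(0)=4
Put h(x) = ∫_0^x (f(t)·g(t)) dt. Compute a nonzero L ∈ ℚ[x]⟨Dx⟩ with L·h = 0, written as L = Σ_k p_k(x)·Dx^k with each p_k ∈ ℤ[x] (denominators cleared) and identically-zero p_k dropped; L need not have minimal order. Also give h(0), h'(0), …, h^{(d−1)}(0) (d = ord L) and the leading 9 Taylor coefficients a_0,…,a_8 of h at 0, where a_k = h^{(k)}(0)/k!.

L = 16·Dx + (4 + 48·x)·Dx^2 + (-1 + 16·x^2)·Dx^3  (order 3).
h: a_k = 0, 0, 24, 32, 160, 1792/5, 24064/15, 151552/35, 653312/35, …
ICs: h(0) = 0, h′(0) = 0, h′′(0) = 48.

f: a_k = 0, 12, -24, 64, -192, 3072/5, -2048, 49152/7, -24576, …
g: a_k = 4, 16, 64, 256, 1024, 4096, 16384, 65536, 262144, …
Sym-product of L_f,L_g gives L₀ (≤ ord 2).
h=∫h₀ ⇒ L = L₀·Dx.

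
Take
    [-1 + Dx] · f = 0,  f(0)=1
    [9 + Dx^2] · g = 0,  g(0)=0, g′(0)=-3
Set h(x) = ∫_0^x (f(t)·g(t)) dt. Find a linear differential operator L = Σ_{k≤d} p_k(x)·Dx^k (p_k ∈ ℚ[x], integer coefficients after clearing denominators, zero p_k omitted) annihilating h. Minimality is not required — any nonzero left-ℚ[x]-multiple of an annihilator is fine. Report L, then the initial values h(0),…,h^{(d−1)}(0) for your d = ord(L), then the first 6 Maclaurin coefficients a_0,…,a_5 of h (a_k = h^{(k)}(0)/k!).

f: a_k = 1, 1, 1/2, 1/6, 1/24, 1/120, …
g: a_k = 0, -3, 0, 9/2, 0, -81/40, …
h₀=f·g: eliminate ⇒ L₀, order ≤ 1·2.
h=∫₀ˣh₀: take L = L₀·Dx.
L = 10·Dx - 2·Dx^2 + Dx^3  (order 3).
h: a_k = 0, 0, -3/2, -1, 3/4, 4/5, …
ICs: h(0) = 0, h′(0) = 0, h′′(0) = -3.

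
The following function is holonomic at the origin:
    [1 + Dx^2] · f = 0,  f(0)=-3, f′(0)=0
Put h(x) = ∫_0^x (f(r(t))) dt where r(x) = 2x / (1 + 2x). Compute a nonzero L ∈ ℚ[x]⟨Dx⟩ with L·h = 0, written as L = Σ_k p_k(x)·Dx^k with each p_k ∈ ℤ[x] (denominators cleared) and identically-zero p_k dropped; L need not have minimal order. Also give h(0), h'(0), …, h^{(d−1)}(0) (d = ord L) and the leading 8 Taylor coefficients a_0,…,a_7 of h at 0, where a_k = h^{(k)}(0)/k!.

L = 4·Dx + (4 + 24·x + 48·x^2 + 32·x^3)·Dx^2 + (1 + 8·x + 24·x^2 + 32·x^3 + 16·x^4)·Dx^3  (order 3).
h: a_k = 0, -3, 0, 2, -6, 14, -88/3, 6004/105, …
ICs: h(0) = 0, h′(0) = -3, h′′(0) = 0.

f: a_k = -3, 0, 3/2, 0, -1/8, 0, 1/240, 0, …
f∘r: x↦r, Dx↦Dx/r' in L_f ⇒ L₀.
∫: right-multiply L₀ by Dx.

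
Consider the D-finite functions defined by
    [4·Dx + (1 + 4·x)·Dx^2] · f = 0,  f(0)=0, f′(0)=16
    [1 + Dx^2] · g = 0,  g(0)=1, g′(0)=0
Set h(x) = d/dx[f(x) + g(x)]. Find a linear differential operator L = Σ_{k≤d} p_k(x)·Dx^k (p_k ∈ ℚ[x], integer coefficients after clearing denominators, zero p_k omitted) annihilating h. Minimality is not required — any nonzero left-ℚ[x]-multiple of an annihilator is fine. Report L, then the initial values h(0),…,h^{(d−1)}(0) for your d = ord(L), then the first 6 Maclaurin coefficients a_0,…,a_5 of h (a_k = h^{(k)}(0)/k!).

f: a_k = 0, 16, -32, 256/3, -256, 4096/5, …
g: a_k = 1, 0, -1/2, 0, 1/24, 0, …
Weyl lclm of L_f,L_g ⇒ L₀ (ord ≤ 4).
h₀' ⇒ L via d/dx closure of L₀.
L = (388 + 32·x + 64·x^2) + (33 + 140·x + 48·x^2 + 64·x^3)·Dx + (388 + 32·x + 64·x^2)·Dx^2 + (33 + 140·x + 48·x^2 + 64·x^3)·Dx^3  (order 3).
h: a_k = 16, -65, 256, -6143/6, 4096, -1966081/120, …
ICs: h(0) = 16, h′(0) = -65, h′′(0) = 512.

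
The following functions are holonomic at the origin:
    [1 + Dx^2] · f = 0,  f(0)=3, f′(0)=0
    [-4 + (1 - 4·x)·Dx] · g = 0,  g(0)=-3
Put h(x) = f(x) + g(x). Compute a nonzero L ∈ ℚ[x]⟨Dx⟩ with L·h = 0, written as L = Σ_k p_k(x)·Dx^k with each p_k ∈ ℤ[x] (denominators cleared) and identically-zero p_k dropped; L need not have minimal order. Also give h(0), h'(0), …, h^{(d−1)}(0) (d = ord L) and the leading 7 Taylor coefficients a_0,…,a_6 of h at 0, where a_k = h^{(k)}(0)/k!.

f: a_k = 3, 0, -3/2, 0, 1/8, 0, -1/240, …
g: a_k = -3, -12, -48, -192, -768, -3072, -12288, …
f+g: L₀ = lclm(L_f,L_g), ord ≤ 2+1.
L = (-388 + 32·x - 64·x^2) + (33 - 140·x + 48·x^2 - 64·x^3)·Dx + (-388 + 32·x - 64·x^2)·Dx^2 + (33 - 140·x + 48·x^2 - 64·x^3)·Dx^3  (order 3).
h: a_k = 0, -12, -99/2, -192, -6143/8, -3072, -2949121/240, …
ICs: h(0) = 0, h′(0) = -12, h′′(0) = -99.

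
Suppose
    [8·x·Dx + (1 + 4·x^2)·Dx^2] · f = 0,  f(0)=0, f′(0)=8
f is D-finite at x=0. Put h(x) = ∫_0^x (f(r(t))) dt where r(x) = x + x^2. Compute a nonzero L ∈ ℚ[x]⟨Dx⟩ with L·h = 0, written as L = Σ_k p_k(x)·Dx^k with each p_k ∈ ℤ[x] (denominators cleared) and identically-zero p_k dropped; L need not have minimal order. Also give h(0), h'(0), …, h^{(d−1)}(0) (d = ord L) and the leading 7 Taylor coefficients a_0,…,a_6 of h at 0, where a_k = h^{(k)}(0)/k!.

f: a_k = 0, 8, 0, -32/3, 0, 128/5, 0, …
Change of var in L_f (x↦r) gives L₀.
h=∫₀ˣh₀: take L = L₀·Dx.
L = (-2 + 8·x + 32·x^2 + 48·x^3 + 24·x^4)·Dx^2 + (1 + 2·x + 4·x^2 + 16·x^3 + 20·x^4 + 8·x^5)·Dx^3  (order 3).
h: a_k = 0, 0, 4, 8/3, -8/3, -32/5, -16/15, …
ICs: h(0) = 0, h′(0) = 0, h′′(0) = 8.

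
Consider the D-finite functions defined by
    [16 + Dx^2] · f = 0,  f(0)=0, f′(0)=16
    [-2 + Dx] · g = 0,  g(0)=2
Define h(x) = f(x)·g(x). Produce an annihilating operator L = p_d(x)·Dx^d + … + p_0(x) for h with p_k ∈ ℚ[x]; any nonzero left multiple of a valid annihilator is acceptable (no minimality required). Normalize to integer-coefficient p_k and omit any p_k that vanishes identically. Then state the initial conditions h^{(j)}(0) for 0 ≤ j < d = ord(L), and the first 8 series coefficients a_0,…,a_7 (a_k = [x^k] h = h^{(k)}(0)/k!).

L = 20 - 4·Dx + Dx^2  (order 2).
h: a_k = 0, 32, 64, -64/3, -128, -1216/15, 1408/45, 17792/315, …
ICs: h(0) = 0, h′(0) = 32.

f: a_k = 0, 16, 0, -128/3, 0, 512/15, 0, -4096/315, …
g: a_k = 2, 4, 4, 8/3, 4/3, 8/15, 8/45, 16/315, …
L₀ := L_f ⊗_s L_g (sym. prod.), ord ≤ 2.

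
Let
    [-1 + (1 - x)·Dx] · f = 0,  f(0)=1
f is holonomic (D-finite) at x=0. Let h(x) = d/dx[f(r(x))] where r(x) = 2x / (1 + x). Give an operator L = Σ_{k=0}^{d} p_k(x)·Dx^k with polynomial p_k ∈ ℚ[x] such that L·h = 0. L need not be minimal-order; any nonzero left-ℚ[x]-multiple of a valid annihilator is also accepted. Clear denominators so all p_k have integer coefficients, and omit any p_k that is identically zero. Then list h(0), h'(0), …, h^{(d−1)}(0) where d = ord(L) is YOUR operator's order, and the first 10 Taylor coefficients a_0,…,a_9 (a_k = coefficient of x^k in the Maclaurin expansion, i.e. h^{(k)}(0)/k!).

L = 2 + (-1 + x)·Dx  (order 1).
h: a_k = 2, 4, 6, 8, 10, 12, 14, 16, 18, 20, …
ICs: h(0) = 2.

f: a_k = 1, 1, 1, 1, 1, 1, 1, 1, 1, 1, …
Substitute x→r, Dx→(1/r')Dx; clear ⇒ L₀.
h₀' ⇒ L via d/dx closure of L₀.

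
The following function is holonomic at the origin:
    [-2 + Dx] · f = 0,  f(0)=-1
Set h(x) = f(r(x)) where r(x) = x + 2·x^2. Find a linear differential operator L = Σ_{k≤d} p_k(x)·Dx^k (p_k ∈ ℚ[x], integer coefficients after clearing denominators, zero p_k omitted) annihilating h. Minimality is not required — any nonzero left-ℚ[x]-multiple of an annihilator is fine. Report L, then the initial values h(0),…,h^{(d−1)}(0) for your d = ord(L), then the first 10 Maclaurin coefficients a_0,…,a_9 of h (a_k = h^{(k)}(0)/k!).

L = (-2 - 8·x) + Dx  (order 1).
h: a_k = -1, -2, -6, -28/3, -50/3, -108/5, -1324/45, -10424/315, -3958/105, -21428/567, …
ICs: h(0) = -1.

f: a_k = -1, -2, -2, -4/3, -2/3, -4/15, -4/45, -8/315, -2/315, -4/2835, …
L₀ from L_f via x↦r, Dx↦r'^{-1}Dx.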